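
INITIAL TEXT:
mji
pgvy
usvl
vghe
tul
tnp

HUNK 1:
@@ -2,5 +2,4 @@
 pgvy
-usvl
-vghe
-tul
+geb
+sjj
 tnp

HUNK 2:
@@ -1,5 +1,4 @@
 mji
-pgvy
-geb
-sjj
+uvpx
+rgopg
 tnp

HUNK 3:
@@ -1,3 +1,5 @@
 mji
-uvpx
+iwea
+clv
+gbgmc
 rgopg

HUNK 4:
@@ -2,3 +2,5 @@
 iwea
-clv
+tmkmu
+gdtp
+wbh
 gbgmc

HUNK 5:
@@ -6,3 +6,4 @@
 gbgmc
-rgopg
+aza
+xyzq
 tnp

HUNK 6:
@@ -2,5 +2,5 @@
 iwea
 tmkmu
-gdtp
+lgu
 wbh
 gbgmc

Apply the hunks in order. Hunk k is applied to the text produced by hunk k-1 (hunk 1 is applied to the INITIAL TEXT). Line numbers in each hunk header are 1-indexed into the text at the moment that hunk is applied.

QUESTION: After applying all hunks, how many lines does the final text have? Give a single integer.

Answer: 9

Derivation:
Hunk 1: at line 2 remove [usvl,vghe,tul] add [geb,sjj] -> 5 lines: mji pgvy geb sjj tnp
Hunk 2: at line 1 remove [pgvy,geb,sjj] add [uvpx,rgopg] -> 4 lines: mji uvpx rgopg tnp
Hunk 3: at line 1 remove [uvpx] add [iwea,clv,gbgmc] -> 6 lines: mji iwea clv gbgmc rgopg tnp
Hunk 4: at line 2 remove [clv] add [tmkmu,gdtp,wbh] -> 8 lines: mji iwea tmkmu gdtp wbh gbgmc rgopg tnp
Hunk 5: at line 6 remove [rgopg] add [aza,xyzq] -> 9 lines: mji iwea tmkmu gdtp wbh gbgmc aza xyzq tnp
Hunk 6: at line 2 remove [gdtp] add [lgu] -> 9 lines: mji iwea tmkmu lgu wbh gbgmc aza xyzq tnp
Final line count: 9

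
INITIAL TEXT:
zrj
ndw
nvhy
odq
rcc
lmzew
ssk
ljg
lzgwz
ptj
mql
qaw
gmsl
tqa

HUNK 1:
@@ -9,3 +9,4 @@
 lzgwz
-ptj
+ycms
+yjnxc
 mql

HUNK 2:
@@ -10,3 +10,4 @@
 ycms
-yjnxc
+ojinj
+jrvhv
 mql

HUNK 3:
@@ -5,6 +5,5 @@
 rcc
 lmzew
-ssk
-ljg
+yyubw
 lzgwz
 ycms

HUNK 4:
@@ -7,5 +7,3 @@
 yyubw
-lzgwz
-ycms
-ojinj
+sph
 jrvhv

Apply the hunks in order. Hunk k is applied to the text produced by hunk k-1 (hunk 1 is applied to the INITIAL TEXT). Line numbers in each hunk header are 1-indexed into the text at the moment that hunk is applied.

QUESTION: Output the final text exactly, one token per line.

Answer: zrj
ndw
nvhy
odq
rcc
lmzew
yyubw
sph
jrvhv
mql
qaw
gmsl
tqa

Derivation:
Hunk 1: at line 9 remove [ptj] add [ycms,yjnxc] -> 15 lines: zrj ndw nvhy odq rcc lmzew ssk ljg lzgwz ycms yjnxc mql qaw gmsl tqa
Hunk 2: at line 10 remove [yjnxc] add [ojinj,jrvhv] -> 16 lines: zrj ndw nvhy odq rcc lmzew ssk ljg lzgwz ycms ojinj jrvhv mql qaw gmsl tqa
Hunk 3: at line 5 remove [ssk,ljg] add [yyubw] -> 15 lines: zrj ndw nvhy odq rcc lmzew yyubw lzgwz ycms ojinj jrvhv mql qaw gmsl tqa
Hunk 4: at line 7 remove [lzgwz,ycms,ojinj] add [sph] -> 13 lines: zrj ndw nvhy odq rcc lmzew yyubw sph jrvhv mql qaw gmsl tqa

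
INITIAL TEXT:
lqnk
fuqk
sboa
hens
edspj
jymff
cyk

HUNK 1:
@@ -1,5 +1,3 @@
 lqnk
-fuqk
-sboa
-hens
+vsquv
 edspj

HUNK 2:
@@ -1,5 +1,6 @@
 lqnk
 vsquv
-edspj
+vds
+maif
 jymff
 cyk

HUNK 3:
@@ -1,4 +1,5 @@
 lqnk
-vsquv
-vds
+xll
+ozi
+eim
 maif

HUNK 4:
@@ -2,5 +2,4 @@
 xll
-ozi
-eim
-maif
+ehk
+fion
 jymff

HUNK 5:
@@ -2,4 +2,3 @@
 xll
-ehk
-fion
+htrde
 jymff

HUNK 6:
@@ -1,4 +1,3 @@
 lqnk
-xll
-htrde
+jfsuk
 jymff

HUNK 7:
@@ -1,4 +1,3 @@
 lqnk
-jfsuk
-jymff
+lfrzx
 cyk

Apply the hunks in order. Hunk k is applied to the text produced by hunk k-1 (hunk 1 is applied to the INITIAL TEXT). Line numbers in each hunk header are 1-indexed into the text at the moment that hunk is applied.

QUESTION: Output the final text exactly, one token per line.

Hunk 1: at line 1 remove [fuqk,sboa,hens] add [vsquv] -> 5 lines: lqnk vsquv edspj jymff cyk
Hunk 2: at line 1 remove [edspj] add [vds,maif] -> 6 lines: lqnk vsquv vds maif jymff cyk
Hunk 3: at line 1 remove [vsquv,vds] add [xll,ozi,eim] -> 7 lines: lqnk xll ozi eim maif jymff cyk
Hunk 4: at line 2 remove [ozi,eim,maif] add [ehk,fion] -> 6 lines: lqnk xll ehk fion jymff cyk
Hunk 5: at line 2 remove [ehk,fion] add [htrde] -> 5 lines: lqnk xll htrde jymff cyk
Hunk 6: at line 1 remove [xll,htrde] add [jfsuk] -> 4 lines: lqnk jfsuk jymff cyk
Hunk 7: at line 1 remove [jfsuk,jymff] add [lfrzx] -> 3 lines: lqnk lfrzx cyk

Answer: lqnk
lfrzx
cyk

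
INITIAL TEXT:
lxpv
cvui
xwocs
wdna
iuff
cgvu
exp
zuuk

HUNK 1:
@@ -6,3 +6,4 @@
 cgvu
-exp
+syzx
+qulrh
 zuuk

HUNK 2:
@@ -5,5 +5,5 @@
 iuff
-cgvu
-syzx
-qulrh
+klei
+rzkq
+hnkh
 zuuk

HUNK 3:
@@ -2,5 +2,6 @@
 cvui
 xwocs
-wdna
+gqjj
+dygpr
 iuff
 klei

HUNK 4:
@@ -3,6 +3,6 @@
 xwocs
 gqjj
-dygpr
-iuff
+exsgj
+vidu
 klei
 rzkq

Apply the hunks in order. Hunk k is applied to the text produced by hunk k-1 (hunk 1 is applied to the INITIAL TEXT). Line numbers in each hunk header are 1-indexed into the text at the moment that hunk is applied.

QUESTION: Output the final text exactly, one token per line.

Answer: lxpv
cvui
xwocs
gqjj
exsgj
vidu
klei
rzkq
hnkh
zuuk

Derivation:
Hunk 1: at line 6 remove [exp] add [syzx,qulrh] -> 9 lines: lxpv cvui xwocs wdna iuff cgvu syzx qulrh zuuk
Hunk 2: at line 5 remove [cgvu,syzx,qulrh] add [klei,rzkq,hnkh] -> 9 lines: lxpv cvui xwocs wdna iuff klei rzkq hnkh zuuk
Hunk 3: at line 2 remove [wdna] add [gqjj,dygpr] -> 10 lines: lxpv cvui xwocs gqjj dygpr iuff klei rzkq hnkh zuuk
Hunk 4: at line 3 remove [dygpr,iuff] add [exsgj,vidu] -> 10 lines: lxpv cvui xwocs gqjj exsgj vidu klei rzkq hnkh zuuk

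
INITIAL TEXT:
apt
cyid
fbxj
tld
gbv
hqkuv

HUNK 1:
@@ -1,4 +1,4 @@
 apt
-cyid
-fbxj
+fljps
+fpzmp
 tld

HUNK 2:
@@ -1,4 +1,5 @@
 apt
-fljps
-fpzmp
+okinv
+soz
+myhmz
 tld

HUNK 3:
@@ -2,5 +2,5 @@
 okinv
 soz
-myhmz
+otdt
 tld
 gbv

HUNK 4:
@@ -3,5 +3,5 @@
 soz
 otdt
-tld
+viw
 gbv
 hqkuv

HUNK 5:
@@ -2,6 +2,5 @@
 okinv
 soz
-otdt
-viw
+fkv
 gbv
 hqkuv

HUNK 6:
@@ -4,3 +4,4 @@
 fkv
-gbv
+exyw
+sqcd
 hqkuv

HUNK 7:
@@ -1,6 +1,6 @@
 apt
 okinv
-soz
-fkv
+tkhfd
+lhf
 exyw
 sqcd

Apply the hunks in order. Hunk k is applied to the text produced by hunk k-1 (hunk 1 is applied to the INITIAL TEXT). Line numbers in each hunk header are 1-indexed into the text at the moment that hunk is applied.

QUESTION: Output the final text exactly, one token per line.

Hunk 1: at line 1 remove [cyid,fbxj] add [fljps,fpzmp] -> 6 lines: apt fljps fpzmp tld gbv hqkuv
Hunk 2: at line 1 remove [fljps,fpzmp] add [okinv,soz,myhmz] -> 7 lines: apt okinv soz myhmz tld gbv hqkuv
Hunk 3: at line 2 remove [myhmz] add [otdt] -> 7 lines: apt okinv soz otdt tld gbv hqkuv
Hunk 4: at line 3 remove [tld] add [viw] -> 7 lines: apt okinv soz otdt viw gbv hqkuv
Hunk 5: at line 2 remove [otdt,viw] add [fkv] -> 6 lines: apt okinv soz fkv gbv hqkuv
Hunk 6: at line 4 remove [gbv] add [exyw,sqcd] -> 7 lines: apt okinv soz fkv exyw sqcd hqkuv
Hunk 7: at line 1 remove [soz,fkv] add [tkhfd,lhf] -> 7 lines: apt okinv tkhfd lhf exyw sqcd hqkuv

Answer: apt
okinv
tkhfd
lhf
exyw
sqcd
hqkuv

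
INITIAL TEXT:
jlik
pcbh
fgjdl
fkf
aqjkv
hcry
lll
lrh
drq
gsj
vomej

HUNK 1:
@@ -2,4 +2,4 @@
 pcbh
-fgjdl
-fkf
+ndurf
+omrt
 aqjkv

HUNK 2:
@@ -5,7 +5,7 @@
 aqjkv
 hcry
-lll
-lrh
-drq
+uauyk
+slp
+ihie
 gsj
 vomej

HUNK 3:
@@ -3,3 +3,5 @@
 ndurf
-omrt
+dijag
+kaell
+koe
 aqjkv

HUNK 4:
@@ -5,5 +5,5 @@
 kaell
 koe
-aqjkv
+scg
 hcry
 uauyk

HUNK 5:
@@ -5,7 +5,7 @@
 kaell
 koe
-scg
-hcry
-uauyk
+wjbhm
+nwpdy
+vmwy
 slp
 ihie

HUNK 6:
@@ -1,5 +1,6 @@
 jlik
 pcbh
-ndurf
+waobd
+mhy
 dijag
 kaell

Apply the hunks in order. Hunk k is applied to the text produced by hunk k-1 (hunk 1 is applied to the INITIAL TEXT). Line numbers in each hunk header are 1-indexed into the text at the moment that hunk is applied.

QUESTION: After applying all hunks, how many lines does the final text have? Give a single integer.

Answer: 14

Derivation:
Hunk 1: at line 2 remove [fgjdl,fkf] add [ndurf,omrt] -> 11 lines: jlik pcbh ndurf omrt aqjkv hcry lll lrh drq gsj vomej
Hunk 2: at line 5 remove [lll,lrh,drq] add [uauyk,slp,ihie] -> 11 lines: jlik pcbh ndurf omrt aqjkv hcry uauyk slp ihie gsj vomej
Hunk 3: at line 3 remove [omrt] add [dijag,kaell,koe] -> 13 lines: jlik pcbh ndurf dijag kaell koe aqjkv hcry uauyk slp ihie gsj vomej
Hunk 4: at line 5 remove [aqjkv] add [scg] -> 13 lines: jlik pcbh ndurf dijag kaell koe scg hcry uauyk slp ihie gsj vomej
Hunk 5: at line 5 remove [scg,hcry,uauyk] add [wjbhm,nwpdy,vmwy] -> 13 lines: jlik pcbh ndurf dijag kaell koe wjbhm nwpdy vmwy slp ihie gsj vomej
Hunk 6: at line 1 remove [ndurf] add [waobd,mhy] -> 14 lines: jlik pcbh waobd mhy dijag kaell koe wjbhm nwpdy vmwy slp ihie gsj vomej
Final line count: 14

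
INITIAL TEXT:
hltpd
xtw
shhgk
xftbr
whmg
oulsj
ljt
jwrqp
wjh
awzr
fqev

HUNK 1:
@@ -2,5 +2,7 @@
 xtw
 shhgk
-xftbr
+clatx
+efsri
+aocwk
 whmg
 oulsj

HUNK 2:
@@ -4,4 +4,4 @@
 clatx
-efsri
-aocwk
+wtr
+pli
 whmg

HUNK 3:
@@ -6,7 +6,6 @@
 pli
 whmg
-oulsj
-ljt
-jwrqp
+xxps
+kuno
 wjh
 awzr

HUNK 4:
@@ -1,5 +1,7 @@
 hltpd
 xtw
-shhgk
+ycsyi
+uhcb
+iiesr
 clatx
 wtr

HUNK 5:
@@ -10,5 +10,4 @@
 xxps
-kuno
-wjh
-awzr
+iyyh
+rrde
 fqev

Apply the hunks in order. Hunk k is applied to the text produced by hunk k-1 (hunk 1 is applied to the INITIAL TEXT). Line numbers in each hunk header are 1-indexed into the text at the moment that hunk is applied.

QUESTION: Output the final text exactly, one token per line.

Hunk 1: at line 2 remove [xftbr] add [clatx,efsri,aocwk] -> 13 lines: hltpd xtw shhgk clatx efsri aocwk whmg oulsj ljt jwrqp wjh awzr fqev
Hunk 2: at line 4 remove [efsri,aocwk] add [wtr,pli] -> 13 lines: hltpd xtw shhgk clatx wtr pli whmg oulsj ljt jwrqp wjh awzr fqev
Hunk 3: at line 6 remove [oulsj,ljt,jwrqp] add [xxps,kuno] -> 12 lines: hltpd xtw shhgk clatx wtr pli whmg xxps kuno wjh awzr fqev
Hunk 4: at line 1 remove [shhgk] add [ycsyi,uhcb,iiesr] -> 14 lines: hltpd xtw ycsyi uhcb iiesr clatx wtr pli whmg xxps kuno wjh awzr fqev
Hunk 5: at line 10 remove [kuno,wjh,awzr] add [iyyh,rrde] -> 13 lines: hltpd xtw ycsyi uhcb iiesr clatx wtr pli whmg xxps iyyh rrde fqev

Answer: hltpd
xtw
ycsyi
uhcb
iiesr
clatx
wtr
pli
whmg
xxps
iyyh
rrde
fqev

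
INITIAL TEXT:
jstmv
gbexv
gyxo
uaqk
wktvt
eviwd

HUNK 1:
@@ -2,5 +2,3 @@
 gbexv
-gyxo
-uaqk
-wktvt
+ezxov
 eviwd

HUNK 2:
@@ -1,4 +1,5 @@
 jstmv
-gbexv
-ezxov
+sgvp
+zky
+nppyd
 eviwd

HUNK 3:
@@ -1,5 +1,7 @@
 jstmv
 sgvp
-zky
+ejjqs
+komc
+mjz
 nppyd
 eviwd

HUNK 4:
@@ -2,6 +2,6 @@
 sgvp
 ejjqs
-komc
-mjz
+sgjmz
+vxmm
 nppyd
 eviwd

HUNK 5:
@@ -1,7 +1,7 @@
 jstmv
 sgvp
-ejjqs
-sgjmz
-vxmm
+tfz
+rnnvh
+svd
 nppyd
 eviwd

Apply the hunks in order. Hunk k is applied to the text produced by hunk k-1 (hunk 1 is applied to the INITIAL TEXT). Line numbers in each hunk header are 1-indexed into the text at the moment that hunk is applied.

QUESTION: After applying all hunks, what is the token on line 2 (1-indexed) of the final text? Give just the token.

Answer: sgvp

Derivation:
Hunk 1: at line 2 remove [gyxo,uaqk,wktvt] add [ezxov] -> 4 lines: jstmv gbexv ezxov eviwd
Hunk 2: at line 1 remove [gbexv,ezxov] add [sgvp,zky,nppyd] -> 5 lines: jstmv sgvp zky nppyd eviwd
Hunk 3: at line 1 remove [zky] add [ejjqs,komc,mjz] -> 7 lines: jstmv sgvp ejjqs komc mjz nppyd eviwd
Hunk 4: at line 2 remove [komc,mjz] add [sgjmz,vxmm] -> 7 lines: jstmv sgvp ejjqs sgjmz vxmm nppyd eviwd
Hunk 5: at line 1 remove [ejjqs,sgjmz,vxmm] add [tfz,rnnvh,svd] -> 7 lines: jstmv sgvp tfz rnnvh svd nppyd eviwd
Final line 2: sgvp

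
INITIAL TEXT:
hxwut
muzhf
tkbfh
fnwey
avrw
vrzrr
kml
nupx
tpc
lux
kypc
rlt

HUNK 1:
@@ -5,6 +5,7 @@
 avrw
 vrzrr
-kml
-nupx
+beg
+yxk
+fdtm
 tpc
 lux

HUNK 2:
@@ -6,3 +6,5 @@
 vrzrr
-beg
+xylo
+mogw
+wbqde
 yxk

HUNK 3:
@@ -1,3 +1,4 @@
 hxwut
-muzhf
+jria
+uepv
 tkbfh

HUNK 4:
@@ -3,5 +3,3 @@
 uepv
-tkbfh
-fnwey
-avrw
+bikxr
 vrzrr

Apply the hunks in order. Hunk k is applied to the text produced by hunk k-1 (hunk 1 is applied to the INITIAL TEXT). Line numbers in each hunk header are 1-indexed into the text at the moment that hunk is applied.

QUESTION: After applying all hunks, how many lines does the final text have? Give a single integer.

Answer: 14

Derivation:
Hunk 1: at line 5 remove [kml,nupx] add [beg,yxk,fdtm] -> 13 lines: hxwut muzhf tkbfh fnwey avrw vrzrr beg yxk fdtm tpc lux kypc rlt
Hunk 2: at line 6 remove [beg] add [xylo,mogw,wbqde] -> 15 lines: hxwut muzhf tkbfh fnwey avrw vrzrr xylo mogw wbqde yxk fdtm tpc lux kypc rlt
Hunk 3: at line 1 remove [muzhf] add [jria,uepv] -> 16 lines: hxwut jria uepv tkbfh fnwey avrw vrzrr xylo mogw wbqde yxk fdtm tpc lux kypc rlt
Hunk 4: at line 3 remove [tkbfh,fnwey,avrw] add [bikxr] -> 14 lines: hxwut jria uepv bikxr vrzrr xylo mogw wbqde yxk fdtm tpc lux kypc rlt
Final line count: 14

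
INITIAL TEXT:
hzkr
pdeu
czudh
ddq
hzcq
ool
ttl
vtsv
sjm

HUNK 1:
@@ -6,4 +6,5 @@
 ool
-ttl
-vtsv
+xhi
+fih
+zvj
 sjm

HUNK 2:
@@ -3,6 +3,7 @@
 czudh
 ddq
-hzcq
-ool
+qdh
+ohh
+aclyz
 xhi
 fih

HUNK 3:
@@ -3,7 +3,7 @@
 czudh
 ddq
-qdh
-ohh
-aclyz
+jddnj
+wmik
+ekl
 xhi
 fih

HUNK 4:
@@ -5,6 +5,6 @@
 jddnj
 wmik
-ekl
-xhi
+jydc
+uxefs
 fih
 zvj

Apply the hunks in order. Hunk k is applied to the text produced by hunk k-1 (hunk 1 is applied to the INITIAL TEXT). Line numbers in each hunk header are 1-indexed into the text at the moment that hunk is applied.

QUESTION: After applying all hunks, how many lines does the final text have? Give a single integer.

Answer: 11

Derivation:
Hunk 1: at line 6 remove [ttl,vtsv] add [xhi,fih,zvj] -> 10 lines: hzkr pdeu czudh ddq hzcq ool xhi fih zvj sjm
Hunk 2: at line 3 remove [hzcq,ool] add [qdh,ohh,aclyz] -> 11 lines: hzkr pdeu czudh ddq qdh ohh aclyz xhi fih zvj sjm
Hunk 3: at line 3 remove [qdh,ohh,aclyz] add [jddnj,wmik,ekl] -> 11 lines: hzkr pdeu czudh ddq jddnj wmik ekl xhi fih zvj sjm
Hunk 4: at line 5 remove [ekl,xhi] add [jydc,uxefs] -> 11 lines: hzkr pdeu czudh ddq jddnj wmik jydc uxefs fih zvj sjm
Final line count: 11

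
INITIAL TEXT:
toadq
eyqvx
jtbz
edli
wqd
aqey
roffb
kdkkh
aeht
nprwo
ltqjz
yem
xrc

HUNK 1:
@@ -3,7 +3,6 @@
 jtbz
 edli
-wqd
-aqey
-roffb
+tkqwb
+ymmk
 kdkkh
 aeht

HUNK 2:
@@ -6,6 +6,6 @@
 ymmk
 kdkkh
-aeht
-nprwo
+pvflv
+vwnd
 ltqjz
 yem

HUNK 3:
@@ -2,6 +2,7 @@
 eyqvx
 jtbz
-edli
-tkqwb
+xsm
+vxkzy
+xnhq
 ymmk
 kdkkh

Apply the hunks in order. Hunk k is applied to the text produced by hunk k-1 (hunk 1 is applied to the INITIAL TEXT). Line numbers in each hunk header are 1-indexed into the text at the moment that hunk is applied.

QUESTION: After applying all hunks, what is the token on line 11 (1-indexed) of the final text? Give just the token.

Hunk 1: at line 3 remove [wqd,aqey,roffb] add [tkqwb,ymmk] -> 12 lines: toadq eyqvx jtbz edli tkqwb ymmk kdkkh aeht nprwo ltqjz yem xrc
Hunk 2: at line 6 remove [aeht,nprwo] add [pvflv,vwnd] -> 12 lines: toadq eyqvx jtbz edli tkqwb ymmk kdkkh pvflv vwnd ltqjz yem xrc
Hunk 3: at line 2 remove [edli,tkqwb] add [xsm,vxkzy,xnhq] -> 13 lines: toadq eyqvx jtbz xsm vxkzy xnhq ymmk kdkkh pvflv vwnd ltqjz yem xrc
Final line 11: ltqjz

Answer: ltqjz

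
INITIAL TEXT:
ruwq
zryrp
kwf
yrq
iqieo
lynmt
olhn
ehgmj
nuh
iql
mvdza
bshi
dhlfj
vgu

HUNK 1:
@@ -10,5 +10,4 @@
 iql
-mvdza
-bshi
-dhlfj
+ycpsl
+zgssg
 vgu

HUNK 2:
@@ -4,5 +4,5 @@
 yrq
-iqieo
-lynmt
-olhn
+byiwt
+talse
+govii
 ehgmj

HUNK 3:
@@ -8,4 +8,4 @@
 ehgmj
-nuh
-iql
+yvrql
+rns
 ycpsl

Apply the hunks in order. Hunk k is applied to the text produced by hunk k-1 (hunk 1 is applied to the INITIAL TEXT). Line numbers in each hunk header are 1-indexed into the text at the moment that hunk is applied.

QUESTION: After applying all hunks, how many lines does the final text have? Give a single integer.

Hunk 1: at line 10 remove [mvdza,bshi,dhlfj] add [ycpsl,zgssg] -> 13 lines: ruwq zryrp kwf yrq iqieo lynmt olhn ehgmj nuh iql ycpsl zgssg vgu
Hunk 2: at line 4 remove [iqieo,lynmt,olhn] add [byiwt,talse,govii] -> 13 lines: ruwq zryrp kwf yrq byiwt talse govii ehgmj nuh iql ycpsl zgssg vgu
Hunk 3: at line 8 remove [nuh,iql] add [yvrql,rns] -> 13 lines: ruwq zryrp kwf yrq byiwt talse govii ehgmj yvrql rns ycpsl zgssg vgu
Final line count: 13

Answer: 13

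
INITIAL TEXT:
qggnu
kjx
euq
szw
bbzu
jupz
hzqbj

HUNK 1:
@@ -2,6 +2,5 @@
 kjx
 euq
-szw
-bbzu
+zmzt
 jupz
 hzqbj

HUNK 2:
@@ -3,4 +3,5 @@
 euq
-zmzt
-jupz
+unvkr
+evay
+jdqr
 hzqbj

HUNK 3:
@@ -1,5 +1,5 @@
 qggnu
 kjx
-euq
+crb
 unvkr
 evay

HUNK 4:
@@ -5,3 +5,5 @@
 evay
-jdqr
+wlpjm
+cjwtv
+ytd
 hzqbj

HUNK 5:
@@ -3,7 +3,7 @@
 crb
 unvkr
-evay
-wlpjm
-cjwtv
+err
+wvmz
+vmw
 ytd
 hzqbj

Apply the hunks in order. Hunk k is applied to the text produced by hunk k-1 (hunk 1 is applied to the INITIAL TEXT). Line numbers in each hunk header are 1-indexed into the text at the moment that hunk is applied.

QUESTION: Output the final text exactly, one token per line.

Hunk 1: at line 2 remove [szw,bbzu] add [zmzt] -> 6 lines: qggnu kjx euq zmzt jupz hzqbj
Hunk 2: at line 3 remove [zmzt,jupz] add [unvkr,evay,jdqr] -> 7 lines: qggnu kjx euq unvkr evay jdqr hzqbj
Hunk 3: at line 1 remove [euq] add [crb] -> 7 lines: qggnu kjx crb unvkr evay jdqr hzqbj
Hunk 4: at line 5 remove [jdqr] add [wlpjm,cjwtv,ytd] -> 9 lines: qggnu kjx crb unvkr evay wlpjm cjwtv ytd hzqbj
Hunk 5: at line 3 remove [evay,wlpjm,cjwtv] add [err,wvmz,vmw] -> 9 lines: qggnu kjx crb unvkr err wvmz vmw ytd hzqbj

Answer: qggnu
kjx
crb
unvkr
err
wvmz
vmw
ytd
hzqbj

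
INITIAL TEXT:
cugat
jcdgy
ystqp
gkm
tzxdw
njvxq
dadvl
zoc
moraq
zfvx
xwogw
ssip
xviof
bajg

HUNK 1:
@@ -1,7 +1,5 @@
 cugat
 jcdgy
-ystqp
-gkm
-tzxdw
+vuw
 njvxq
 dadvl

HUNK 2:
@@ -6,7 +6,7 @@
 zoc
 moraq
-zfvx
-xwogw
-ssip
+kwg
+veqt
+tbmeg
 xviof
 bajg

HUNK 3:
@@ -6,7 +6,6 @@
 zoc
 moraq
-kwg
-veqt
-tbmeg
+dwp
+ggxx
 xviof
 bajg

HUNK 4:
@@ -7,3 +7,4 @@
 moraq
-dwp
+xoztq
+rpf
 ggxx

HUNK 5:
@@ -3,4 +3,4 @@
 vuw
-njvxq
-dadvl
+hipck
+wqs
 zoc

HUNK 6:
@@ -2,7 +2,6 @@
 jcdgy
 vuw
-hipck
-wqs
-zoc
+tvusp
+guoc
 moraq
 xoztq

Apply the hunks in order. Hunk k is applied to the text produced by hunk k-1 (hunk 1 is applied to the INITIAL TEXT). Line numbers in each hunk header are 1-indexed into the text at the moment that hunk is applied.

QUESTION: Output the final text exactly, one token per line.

Hunk 1: at line 1 remove [ystqp,gkm,tzxdw] add [vuw] -> 12 lines: cugat jcdgy vuw njvxq dadvl zoc moraq zfvx xwogw ssip xviof bajg
Hunk 2: at line 6 remove [zfvx,xwogw,ssip] add [kwg,veqt,tbmeg] -> 12 lines: cugat jcdgy vuw njvxq dadvl zoc moraq kwg veqt tbmeg xviof bajg
Hunk 3: at line 6 remove [kwg,veqt,tbmeg] add [dwp,ggxx] -> 11 lines: cugat jcdgy vuw njvxq dadvl zoc moraq dwp ggxx xviof bajg
Hunk 4: at line 7 remove [dwp] add [xoztq,rpf] -> 12 lines: cugat jcdgy vuw njvxq dadvl zoc moraq xoztq rpf ggxx xviof bajg
Hunk 5: at line 3 remove [njvxq,dadvl] add [hipck,wqs] -> 12 lines: cugat jcdgy vuw hipck wqs zoc moraq xoztq rpf ggxx xviof bajg
Hunk 6: at line 2 remove [hipck,wqs,zoc] add [tvusp,guoc] -> 11 lines: cugat jcdgy vuw tvusp guoc moraq xoztq rpf ggxx xviof bajg

Answer: cugat
jcdgy
vuw
tvusp
guoc
moraq
xoztq
rpf
ggxx
xviof
bajg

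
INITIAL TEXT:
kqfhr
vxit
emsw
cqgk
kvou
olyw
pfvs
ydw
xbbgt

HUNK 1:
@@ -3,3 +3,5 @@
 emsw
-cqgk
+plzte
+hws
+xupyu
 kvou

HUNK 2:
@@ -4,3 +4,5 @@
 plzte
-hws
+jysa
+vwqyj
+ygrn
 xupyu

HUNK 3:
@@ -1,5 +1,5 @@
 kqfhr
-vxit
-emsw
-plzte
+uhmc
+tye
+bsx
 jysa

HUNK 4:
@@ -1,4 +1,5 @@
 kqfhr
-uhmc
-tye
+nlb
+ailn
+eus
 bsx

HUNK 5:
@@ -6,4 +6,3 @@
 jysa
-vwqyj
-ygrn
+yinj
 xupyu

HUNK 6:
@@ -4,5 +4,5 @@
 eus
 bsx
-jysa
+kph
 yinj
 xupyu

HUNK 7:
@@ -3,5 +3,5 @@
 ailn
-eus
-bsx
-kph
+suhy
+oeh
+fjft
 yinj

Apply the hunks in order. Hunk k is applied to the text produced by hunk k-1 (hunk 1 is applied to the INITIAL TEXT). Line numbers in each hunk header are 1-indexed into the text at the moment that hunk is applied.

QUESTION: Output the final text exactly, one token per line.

Hunk 1: at line 3 remove [cqgk] add [plzte,hws,xupyu] -> 11 lines: kqfhr vxit emsw plzte hws xupyu kvou olyw pfvs ydw xbbgt
Hunk 2: at line 4 remove [hws] add [jysa,vwqyj,ygrn] -> 13 lines: kqfhr vxit emsw plzte jysa vwqyj ygrn xupyu kvou olyw pfvs ydw xbbgt
Hunk 3: at line 1 remove [vxit,emsw,plzte] add [uhmc,tye,bsx] -> 13 lines: kqfhr uhmc tye bsx jysa vwqyj ygrn xupyu kvou olyw pfvs ydw xbbgt
Hunk 4: at line 1 remove [uhmc,tye] add [nlb,ailn,eus] -> 14 lines: kqfhr nlb ailn eus bsx jysa vwqyj ygrn xupyu kvou olyw pfvs ydw xbbgt
Hunk 5: at line 6 remove [vwqyj,ygrn] add [yinj] -> 13 lines: kqfhr nlb ailn eus bsx jysa yinj xupyu kvou olyw pfvs ydw xbbgt
Hunk 6: at line 4 remove [jysa] add [kph] -> 13 lines: kqfhr nlb ailn eus bsx kph yinj xupyu kvou olyw pfvs ydw xbbgt
Hunk 7: at line 3 remove [eus,bsx,kph] add [suhy,oeh,fjft] -> 13 lines: kqfhr nlb ailn suhy oeh fjft yinj xupyu kvou olyw pfvs ydw xbbgt

Answer: kqfhr
nlb
ailn
suhy
oeh
fjft
yinj
xupyu
kvou
olyw
pfvs
ydw
xbbgt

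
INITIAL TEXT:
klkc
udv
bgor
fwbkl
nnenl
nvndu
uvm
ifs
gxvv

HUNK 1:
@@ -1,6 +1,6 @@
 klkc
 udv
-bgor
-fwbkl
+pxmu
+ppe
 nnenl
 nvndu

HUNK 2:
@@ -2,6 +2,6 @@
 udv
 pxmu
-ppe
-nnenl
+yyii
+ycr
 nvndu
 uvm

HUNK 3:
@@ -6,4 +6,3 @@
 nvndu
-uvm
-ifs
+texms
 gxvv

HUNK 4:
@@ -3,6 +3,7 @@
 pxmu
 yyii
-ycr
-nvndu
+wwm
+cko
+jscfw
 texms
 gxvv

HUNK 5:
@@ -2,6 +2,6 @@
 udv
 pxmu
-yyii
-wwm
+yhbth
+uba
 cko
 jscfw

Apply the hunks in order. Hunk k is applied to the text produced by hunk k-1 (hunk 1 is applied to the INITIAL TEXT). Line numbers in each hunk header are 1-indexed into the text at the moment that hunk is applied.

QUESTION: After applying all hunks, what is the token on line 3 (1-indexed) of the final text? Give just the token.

Answer: pxmu

Derivation:
Hunk 1: at line 1 remove [bgor,fwbkl] add [pxmu,ppe] -> 9 lines: klkc udv pxmu ppe nnenl nvndu uvm ifs gxvv
Hunk 2: at line 2 remove [ppe,nnenl] add [yyii,ycr] -> 9 lines: klkc udv pxmu yyii ycr nvndu uvm ifs gxvv
Hunk 3: at line 6 remove [uvm,ifs] add [texms] -> 8 lines: klkc udv pxmu yyii ycr nvndu texms gxvv
Hunk 4: at line 3 remove [ycr,nvndu] add [wwm,cko,jscfw] -> 9 lines: klkc udv pxmu yyii wwm cko jscfw texms gxvv
Hunk 5: at line 2 remove [yyii,wwm] add [yhbth,uba] -> 9 lines: klkc udv pxmu yhbth uba cko jscfw texms gxvv
Final line 3: pxmu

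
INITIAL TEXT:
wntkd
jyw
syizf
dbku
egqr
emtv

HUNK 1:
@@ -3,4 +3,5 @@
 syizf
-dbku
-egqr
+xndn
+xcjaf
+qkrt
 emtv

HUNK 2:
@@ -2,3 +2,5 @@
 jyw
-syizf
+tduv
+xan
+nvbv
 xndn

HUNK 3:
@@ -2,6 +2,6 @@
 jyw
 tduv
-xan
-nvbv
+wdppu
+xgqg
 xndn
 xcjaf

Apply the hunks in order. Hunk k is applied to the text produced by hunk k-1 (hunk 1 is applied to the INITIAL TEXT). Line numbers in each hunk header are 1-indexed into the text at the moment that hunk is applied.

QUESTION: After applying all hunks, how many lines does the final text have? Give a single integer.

Answer: 9

Derivation:
Hunk 1: at line 3 remove [dbku,egqr] add [xndn,xcjaf,qkrt] -> 7 lines: wntkd jyw syizf xndn xcjaf qkrt emtv
Hunk 2: at line 2 remove [syizf] add [tduv,xan,nvbv] -> 9 lines: wntkd jyw tduv xan nvbv xndn xcjaf qkrt emtv
Hunk 3: at line 2 remove [xan,nvbv] add [wdppu,xgqg] -> 9 lines: wntkd jyw tduv wdppu xgqg xndn xcjaf qkrt emtv
Final line count: 9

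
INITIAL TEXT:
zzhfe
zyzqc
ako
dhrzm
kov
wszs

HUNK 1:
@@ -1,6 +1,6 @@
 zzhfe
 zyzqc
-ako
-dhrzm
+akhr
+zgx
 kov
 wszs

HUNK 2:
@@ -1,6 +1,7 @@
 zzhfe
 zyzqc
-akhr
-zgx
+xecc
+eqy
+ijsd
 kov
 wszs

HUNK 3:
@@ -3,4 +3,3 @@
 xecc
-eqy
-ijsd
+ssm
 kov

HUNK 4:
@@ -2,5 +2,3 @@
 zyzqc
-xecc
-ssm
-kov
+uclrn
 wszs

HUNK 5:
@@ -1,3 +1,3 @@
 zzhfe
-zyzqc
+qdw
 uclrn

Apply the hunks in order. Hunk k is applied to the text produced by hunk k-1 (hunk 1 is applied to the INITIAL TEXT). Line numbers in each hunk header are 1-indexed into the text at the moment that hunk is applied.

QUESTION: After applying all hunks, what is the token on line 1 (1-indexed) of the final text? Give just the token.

Answer: zzhfe

Derivation:
Hunk 1: at line 1 remove [ako,dhrzm] add [akhr,zgx] -> 6 lines: zzhfe zyzqc akhr zgx kov wszs
Hunk 2: at line 1 remove [akhr,zgx] add [xecc,eqy,ijsd] -> 7 lines: zzhfe zyzqc xecc eqy ijsd kov wszs
Hunk 3: at line 3 remove [eqy,ijsd] add [ssm] -> 6 lines: zzhfe zyzqc xecc ssm kov wszs
Hunk 4: at line 2 remove [xecc,ssm,kov] add [uclrn] -> 4 lines: zzhfe zyzqc uclrn wszs
Hunk 5: at line 1 remove [zyzqc] add [qdw] -> 4 lines: zzhfe qdw uclrn wszs
Final line 1: zzhfe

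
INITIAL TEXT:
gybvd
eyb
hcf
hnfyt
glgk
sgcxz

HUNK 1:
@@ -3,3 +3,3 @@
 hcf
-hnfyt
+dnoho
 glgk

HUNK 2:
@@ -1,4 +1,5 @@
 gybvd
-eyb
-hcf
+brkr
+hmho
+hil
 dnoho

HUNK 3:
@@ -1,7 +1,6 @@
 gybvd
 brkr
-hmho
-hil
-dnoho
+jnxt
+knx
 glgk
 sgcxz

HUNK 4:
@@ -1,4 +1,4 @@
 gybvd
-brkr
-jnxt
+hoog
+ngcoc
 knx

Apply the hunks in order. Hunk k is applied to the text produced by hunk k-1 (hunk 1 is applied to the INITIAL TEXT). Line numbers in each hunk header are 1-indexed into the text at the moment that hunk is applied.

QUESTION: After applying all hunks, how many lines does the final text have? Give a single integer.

Answer: 6

Derivation:
Hunk 1: at line 3 remove [hnfyt] add [dnoho] -> 6 lines: gybvd eyb hcf dnoho glgk sgcxz
Hunk 2: at line 1 remove [eyb,hcf] add [brkr,hmho,hil] -> 7 lines: gybvd brkr hmho hil dnoho glgk sgcxz
Hunk 3: at line 1 remove [hmho,hil,dnoho] add [jnxt,knx] -> 6 lines: gybvd brkr jnxt knx glgk sgcxz
Hunk 4: at line 1 remove [brkr,jnxt] add [hoog,ngcoc] -> 6 lines: gybvd hoog ngcoc knx glgk sgcxz
Final line count: 6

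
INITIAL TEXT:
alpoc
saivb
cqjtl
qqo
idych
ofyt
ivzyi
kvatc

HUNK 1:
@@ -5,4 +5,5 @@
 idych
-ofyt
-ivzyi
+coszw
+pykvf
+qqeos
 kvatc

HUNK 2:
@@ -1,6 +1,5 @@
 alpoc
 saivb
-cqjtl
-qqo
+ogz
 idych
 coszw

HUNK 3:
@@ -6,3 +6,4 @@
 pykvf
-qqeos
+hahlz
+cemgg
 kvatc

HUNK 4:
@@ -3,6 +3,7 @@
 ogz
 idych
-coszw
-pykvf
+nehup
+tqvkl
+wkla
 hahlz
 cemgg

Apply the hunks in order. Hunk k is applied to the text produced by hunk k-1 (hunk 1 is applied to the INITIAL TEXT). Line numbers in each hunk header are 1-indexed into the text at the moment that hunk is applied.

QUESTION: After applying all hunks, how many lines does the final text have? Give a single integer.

Answer: 10

Derivation:
Hunk 1: at line 5 remove [ofyt,ivzyi] add [coszw,pykvf,qqeos] -> 9 lines: alpoc saivb cqjtl qqo idych coszw pykvf qqeos kvatc
Hunk 2: at line 1 remove [cqjtl,qqo] add [ogz] -> 8 lines: alpoc saivb ogz idych coszw pykvf qqeos kvatc
Hunk 3: at line 6 remove [qqeos] add [hahlz,cemgg] -> 9 lines: alpoc saivb ogz idych coszw pykvf hahlz cemgg kvatc
Hunk 4: at line 3 remove [coszw,pykvf] add [nehup,tqvkl,wkla] -> 10 lines: alpoc saivb ogz idych nehup tqvkl wkla hahlz cemgg kvatc
Final line count: 10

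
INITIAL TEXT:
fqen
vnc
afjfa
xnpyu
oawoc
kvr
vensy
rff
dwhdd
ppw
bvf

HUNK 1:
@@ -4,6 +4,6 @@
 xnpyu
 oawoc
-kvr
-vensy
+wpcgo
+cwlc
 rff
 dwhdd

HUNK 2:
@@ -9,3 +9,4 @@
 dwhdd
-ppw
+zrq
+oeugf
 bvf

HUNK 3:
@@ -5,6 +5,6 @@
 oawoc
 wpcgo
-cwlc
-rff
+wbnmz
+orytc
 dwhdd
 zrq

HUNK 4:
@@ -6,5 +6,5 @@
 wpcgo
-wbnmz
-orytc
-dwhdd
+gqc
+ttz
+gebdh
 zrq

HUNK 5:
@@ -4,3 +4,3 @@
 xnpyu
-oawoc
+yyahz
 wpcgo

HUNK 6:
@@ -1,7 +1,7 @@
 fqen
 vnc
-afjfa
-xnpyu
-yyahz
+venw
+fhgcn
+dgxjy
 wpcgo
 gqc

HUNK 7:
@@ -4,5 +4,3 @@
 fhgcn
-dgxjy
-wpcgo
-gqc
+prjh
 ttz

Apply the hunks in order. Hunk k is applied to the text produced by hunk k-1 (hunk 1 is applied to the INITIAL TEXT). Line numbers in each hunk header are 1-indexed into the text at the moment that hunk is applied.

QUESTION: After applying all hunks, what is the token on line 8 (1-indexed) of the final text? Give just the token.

Hunk 1: at line 4 remove [kvr,vensy] add [wpcgo,cwlc] -> 11 lines: fqen vnc afjfa xnpyu oawoc wpcgo cwlc rff dwhdd ppw bvf
Hunk 2: at line 9 remove [ppw] add [zrq,oeugf] -> 12 lines: fqen vnc afjfa xnpyu oawoc wpcgo cwlc rff dwhdd zrq oeugf bvf
Hunk 3: at line 5 remove [cwlc,rff] add [wbnmz,orytc] -> 12 lines: fqen vnc afjfa xnpyu oawoc wpcgo wbnmz orytc dwhdd zrq oeugf bvf
Hunk 4: at line 6 remove [wbnmz,orytc,dwhdd] add [gqc,ttz,gebdh] -> 12 lines: fqen vnc afjfa xnpyu oawoc wpcgo gqc ttz gebdh zrq oeugf bvf
Hunk 5: at line 4 remove [oawoc] add [yyahz] -> 12 lines: fqen vnc afjfa xnpyu yyahz wpcgo gqc ttz gebdh zrq oeugf bvf
Hunk 6: at line 1 remove [afjfa,xnpyu,yyahz] add [venw,fhgcn,dgxjy] -> 12 lines: fqen vnc venw fhgcn dgxjy wpcgo gqc ttz gebdh zrq oeugf bvf
Hunk 7: at line 4 remove [dgxjy,wpcgo,gqc] add [prjh] -> 10 lines: fqen vnc venw fhgcn prjh ttz gebdh zrq oeugf bvf
Final line 8: zrq

Answer: zrq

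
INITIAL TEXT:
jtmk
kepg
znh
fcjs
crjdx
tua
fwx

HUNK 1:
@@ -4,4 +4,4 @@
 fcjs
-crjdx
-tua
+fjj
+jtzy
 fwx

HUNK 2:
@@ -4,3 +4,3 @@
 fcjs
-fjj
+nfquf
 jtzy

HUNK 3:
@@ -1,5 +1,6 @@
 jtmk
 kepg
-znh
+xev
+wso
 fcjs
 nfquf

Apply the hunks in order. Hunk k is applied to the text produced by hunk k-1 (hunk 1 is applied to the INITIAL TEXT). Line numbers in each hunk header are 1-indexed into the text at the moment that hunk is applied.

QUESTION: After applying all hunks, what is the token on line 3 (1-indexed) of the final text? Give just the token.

Hunk 1: at line 4 remove [crjdx,tua] add [fjj,jtzy] -> 7 lines: jtmk kepg znh fcjs fjj jtzy fwx
Hunk 2: at line 4 remove [fjj] add [nfquf] -> 7 lines: jtmk kepg znh fcjs nfquf jtzy fwx
Hunk 3: at line 1 remove [znh] add [xev,wso] -> 8 lines: jtmk kepg xev wso fcjs nfquf jtzy fwx
Final line 3: xev

Answer: xev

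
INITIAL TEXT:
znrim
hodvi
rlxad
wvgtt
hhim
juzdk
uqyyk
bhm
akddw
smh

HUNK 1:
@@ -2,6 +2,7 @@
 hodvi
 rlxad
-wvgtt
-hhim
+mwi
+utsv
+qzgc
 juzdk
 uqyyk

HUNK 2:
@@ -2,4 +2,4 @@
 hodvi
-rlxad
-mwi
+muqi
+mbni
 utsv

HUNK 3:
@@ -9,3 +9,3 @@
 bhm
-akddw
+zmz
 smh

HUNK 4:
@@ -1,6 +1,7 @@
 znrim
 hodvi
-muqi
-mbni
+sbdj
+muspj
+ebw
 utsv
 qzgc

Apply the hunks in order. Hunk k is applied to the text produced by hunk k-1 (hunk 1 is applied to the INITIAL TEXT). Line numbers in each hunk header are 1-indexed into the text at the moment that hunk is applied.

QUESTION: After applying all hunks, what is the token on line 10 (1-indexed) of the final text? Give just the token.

Answer: bhm

Derivation:
Hunk 1: at line 2 remove [wvgtt,hhim] add [mwi,utsv,qzgc] -> 11 lines: znrim hodvi rlxad mwi utsv qzgc juzdk uqyyk bhm akddw smh
Hunk 2: at line 2 remove [rlxad,mwi] add [muqi,mbni] -> 11 lines: znrim hodvi muqi mbni utsv qzgc juzdk uqyyk bhm akddw smh
Hunk 3: at line 9 remove [akddw] add [zmz] -> 11 lines: znrim hodvi muqi mbni utsv qzgc juzdk uqyyk bhm zmz smh
Hunk 4: at line 1 remove [muqi,mbni] add [sbdj,muspj,ebw] -> 12 lines: znrim hodvi sbdj muspj ebw utsv qzgc juzdk uqyyk bhm zmz smh
Final line 10: bhm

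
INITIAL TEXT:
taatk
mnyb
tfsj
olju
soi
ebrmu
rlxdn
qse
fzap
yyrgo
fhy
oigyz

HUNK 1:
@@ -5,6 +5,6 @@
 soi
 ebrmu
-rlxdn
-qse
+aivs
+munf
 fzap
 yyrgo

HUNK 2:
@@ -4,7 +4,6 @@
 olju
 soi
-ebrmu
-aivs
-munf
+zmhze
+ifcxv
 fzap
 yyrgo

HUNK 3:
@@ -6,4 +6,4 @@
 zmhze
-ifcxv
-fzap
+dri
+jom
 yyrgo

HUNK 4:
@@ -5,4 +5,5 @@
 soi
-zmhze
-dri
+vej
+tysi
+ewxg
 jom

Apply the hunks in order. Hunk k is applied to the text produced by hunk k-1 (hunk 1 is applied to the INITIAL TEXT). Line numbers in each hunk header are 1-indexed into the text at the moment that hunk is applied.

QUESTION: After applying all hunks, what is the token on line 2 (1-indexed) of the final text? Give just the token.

Hunk 1: at line 5 remove [rlxdn,qse] add [aivs,munf] -> 12 lines: taatk mnyb tfsj olju soi ebrmu aivs munf fzap yyrgo fhy oigyz
Hunk 2: at line 4 remove [ebrmu,aivs,munf] add [zmhze,ifcxv] -> 11 lines: taatk mnyb tfsj olju soi zmhze ifcxv fzap yyrgo fhy oigyz
Hunk 3: at line 6 remove [ifcxv,fzap] add [dri,jom] -> 11 lines: taatk mnyb tfsj olju soi zmhze dri jom yyrgo fhy oigyz
Hunk 4: at line 5 remove [zmhze,dri] add [vej,tysi,ewxg] -> 12 lines: taatk mnyb tfsj olju soi vej tysi ewxg jom yyrgo fhy oigyz
Final line 2: mnyb

Answer: mnyb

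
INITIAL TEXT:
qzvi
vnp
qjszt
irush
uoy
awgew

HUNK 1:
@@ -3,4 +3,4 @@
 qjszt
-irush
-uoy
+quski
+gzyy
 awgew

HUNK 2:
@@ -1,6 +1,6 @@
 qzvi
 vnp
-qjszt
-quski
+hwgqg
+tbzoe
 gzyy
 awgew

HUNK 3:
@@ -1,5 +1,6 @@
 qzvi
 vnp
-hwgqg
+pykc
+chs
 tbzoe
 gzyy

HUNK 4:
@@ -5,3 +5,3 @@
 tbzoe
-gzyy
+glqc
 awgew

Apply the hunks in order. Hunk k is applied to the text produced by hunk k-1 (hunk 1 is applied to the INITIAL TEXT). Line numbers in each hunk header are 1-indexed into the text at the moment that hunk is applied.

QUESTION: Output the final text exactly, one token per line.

Answer: qzvi
vnp
pykc
chs
tbzoe
glqc
awgew

Derivation:
Hunk 1: at line 3 remove [irush,uoy] add [quski,gzyy] -> 6 lines: qzvi vnp qjszt quski gzyy awgew
Hunk 2: at line 1 remove [qjszt,quski] add [hwgqg,tbzoe] -> 6 lines: qzvi vnp hwgqg tbzoe gzyy awgew
Hunk 3: at line 1 remove [hwgqg] add [pykc,chs] -> 7 lines: qzvi vnp pykc chs tbzoe gzyy awgew
Hunk 4: at line 5 remove [gzyy] add [glqc] -> 7 lines: qzvi vnp pykc chs tbzoe glqc awgew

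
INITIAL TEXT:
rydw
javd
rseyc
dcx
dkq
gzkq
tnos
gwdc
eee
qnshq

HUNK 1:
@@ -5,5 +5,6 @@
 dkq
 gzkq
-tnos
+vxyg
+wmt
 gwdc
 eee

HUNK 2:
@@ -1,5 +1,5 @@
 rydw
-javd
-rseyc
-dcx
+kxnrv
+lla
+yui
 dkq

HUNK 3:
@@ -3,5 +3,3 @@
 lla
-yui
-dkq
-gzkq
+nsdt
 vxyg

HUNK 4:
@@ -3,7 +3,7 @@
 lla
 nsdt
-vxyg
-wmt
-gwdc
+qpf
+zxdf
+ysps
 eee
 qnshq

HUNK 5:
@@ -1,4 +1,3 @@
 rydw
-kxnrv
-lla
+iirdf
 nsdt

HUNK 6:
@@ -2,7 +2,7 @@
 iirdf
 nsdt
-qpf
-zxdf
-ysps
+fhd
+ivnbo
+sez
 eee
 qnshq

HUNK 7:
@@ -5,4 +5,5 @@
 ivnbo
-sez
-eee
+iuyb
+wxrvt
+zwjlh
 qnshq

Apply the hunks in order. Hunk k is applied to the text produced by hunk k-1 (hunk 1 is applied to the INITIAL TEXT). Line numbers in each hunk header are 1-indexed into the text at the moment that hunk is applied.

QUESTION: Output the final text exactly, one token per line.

Hunk 1: at line 5 remove [tnos] add [vxyg,wmt] -> 11 lines: rydw javd rseyc dcx dkq gzkq vxyg wmt gwdc eee qnshq
Hunk 2: at line 1 remove [javd,rseyc,dcx] add [kxnrv,lla,yui] -> 11 lines: rydw kxnrv lla yui dkq gzkq vxyg wmt gwdc eee qnshq
Hunk 3: at line 3 remove [yui,dkq,gzkq] add [nsdt] -> 9 lines: rydw kxnrv lla nsdt vxyg wmt gwdc eee qnshq
Hunk 4: at line 3 remove [vxyg,wmt,gwdc] add [qpf,zxdf,ysps] -> 9 lines: rydw kxnrv lla nsdt qpf zxdf ysps eee qnshq
Hunk 5: at line 1 remove [kxnrv,lla] add [iirdf] -> 8 lines: rydw iirdf nsdt qpf zxdf ysps eee qnshq
Hunk 6: at line 2 remove [qpf,zxdf,ysps] add [fhd,ivnbo,sez] -> 8 lines: rydw iirdf nsdt fhd ivnbo sez eee qnshq
Hunk 7: at line 5 remove [sez,eee] add [iuyb,wxrvt,zwjlh] -> 9 lines: rydw iirdf nsdt fhd ivnbo iuyb wxrvt zwjlh qnshq

Answer: rydw
iirdf
nsdt
fhd
ivnbo
iuyb
wxrvt
zwjlh
qnshq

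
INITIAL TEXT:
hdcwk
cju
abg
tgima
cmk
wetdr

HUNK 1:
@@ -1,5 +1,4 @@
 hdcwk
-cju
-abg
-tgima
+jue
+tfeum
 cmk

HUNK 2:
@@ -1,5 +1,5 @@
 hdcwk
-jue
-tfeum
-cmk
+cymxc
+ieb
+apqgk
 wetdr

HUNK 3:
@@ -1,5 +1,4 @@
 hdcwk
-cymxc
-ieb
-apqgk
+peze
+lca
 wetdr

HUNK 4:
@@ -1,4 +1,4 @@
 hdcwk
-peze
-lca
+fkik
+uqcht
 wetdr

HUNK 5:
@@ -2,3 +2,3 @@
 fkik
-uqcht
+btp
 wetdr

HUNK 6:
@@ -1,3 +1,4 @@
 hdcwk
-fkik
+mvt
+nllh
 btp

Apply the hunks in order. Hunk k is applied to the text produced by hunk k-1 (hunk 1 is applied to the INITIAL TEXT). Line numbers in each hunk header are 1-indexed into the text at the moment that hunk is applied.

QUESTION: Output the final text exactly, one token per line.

Answer: hdcwk
mvt
nllh
btp
wetdr

Derivation:
Hunk 1: at line 1 remove [cju,abg,tgima] add [jue,tfeum] -> 5 lines: hdcwk jue tfeum cmk wetdr
Hunk 2: at line 1 remove [jue,tfeum,cmk] add [cymxc,ieb,apqgk] -> 5 lines: hdcwk cymxc ieb apqgk wetdr
Hunk 3: at line 1 remove [cymxc,ieb,apqgk] add [peze,lca] -> 4 lines: hdcwk peze lca wetdr
Hunk 4: at line 1 remove [peze,lca] add [fkik,uqcht] -> 4 lines: hdcwk fkik uqcht wetdr
Hunk 5: at line 2 remove [uqcht] add [btp] -> 4 lines: hdcwk fkik btp wetdr
Hunk 6: at line 1 remove [fkik] add [mvt,nllh] -> 5 lines: hdcwk mvt nllh btp wetdr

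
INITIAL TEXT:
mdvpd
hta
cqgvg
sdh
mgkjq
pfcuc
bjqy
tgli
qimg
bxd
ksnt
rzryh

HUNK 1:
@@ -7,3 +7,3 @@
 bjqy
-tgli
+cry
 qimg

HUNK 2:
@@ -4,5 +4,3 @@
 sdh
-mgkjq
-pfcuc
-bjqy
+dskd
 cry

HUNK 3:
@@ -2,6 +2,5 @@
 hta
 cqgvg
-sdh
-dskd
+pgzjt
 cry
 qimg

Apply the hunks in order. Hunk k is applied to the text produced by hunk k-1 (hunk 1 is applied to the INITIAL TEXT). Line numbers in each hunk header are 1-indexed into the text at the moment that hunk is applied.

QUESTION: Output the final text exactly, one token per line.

Answer: mdvpd
hta
cqgvg
pgzjt
cry
qimg
bxd
ksnt
rzryh

Derivation:
Hunk 1: at line 7 remove [tgli] add [cry] -> 12 lines: mdvpd hta cqgvg sdh mgkjq pfcuc bjqy cry qimg bxd ksnt rzryh
Hunk 2: at line 4 remove [mgkjq,pfcuc,bjqy] add [dskd] -> 10 lines: mdvpd hta cqgvg sdh dskd cry qimg bxd ksnt rzryh
Hunk 3: at line 2 remove [sdh,dskd] add [pgzjt] -> 9 lines: mdvpd hta cqgvg pgzjt cry qimg bxd ksnt rzryh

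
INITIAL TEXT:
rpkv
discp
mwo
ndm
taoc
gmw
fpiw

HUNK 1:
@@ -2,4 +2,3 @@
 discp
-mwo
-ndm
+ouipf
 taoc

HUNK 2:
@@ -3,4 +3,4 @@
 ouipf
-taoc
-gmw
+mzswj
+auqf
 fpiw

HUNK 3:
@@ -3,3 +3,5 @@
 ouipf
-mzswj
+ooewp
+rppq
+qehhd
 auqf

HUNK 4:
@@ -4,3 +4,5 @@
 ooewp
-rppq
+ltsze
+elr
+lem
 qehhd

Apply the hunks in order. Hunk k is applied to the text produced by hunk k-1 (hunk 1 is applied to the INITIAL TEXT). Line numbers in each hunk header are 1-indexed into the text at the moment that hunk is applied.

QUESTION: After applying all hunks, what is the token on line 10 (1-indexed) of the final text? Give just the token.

Hunk 1: at line 2 remove [mwo,ndm] add [ouipf] -> 6 lines: rpkv discp ouipf taoc gmw fpiw
Hunk 2: at line 3 remove [taoc,gmw] add [mzswj,auqf] -> 6 lines: rpkv discp ouipf mzswj auqf fpiw
Hunk 3: at line 3 remove [mzswj] add [ooewp,rppq,qehhd] -> 8 lines: rpkv discp ouipf ooewp rppq qehhd auqf fpiw
Hunk 4: at line 4 remove [rppq] add [ltsze,elr,lem] -> 10 lines: rpkv discp ouipf ooewp ltsze elr lem qehhd auqf fpiw
Final line 10: fpiw

Answer: fpiw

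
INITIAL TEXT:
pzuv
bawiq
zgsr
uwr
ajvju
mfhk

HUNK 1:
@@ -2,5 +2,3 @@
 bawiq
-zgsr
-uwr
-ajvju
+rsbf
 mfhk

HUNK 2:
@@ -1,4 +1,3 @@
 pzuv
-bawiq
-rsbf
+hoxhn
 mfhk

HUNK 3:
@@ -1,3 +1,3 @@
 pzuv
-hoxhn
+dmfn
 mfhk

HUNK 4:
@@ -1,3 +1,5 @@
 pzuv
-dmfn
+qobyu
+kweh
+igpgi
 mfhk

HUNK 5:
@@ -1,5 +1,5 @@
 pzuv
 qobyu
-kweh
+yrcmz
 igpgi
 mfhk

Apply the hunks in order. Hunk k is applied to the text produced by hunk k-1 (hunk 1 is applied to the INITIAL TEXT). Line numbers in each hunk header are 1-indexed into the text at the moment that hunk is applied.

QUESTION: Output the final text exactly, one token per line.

Hunk 1: at line 2 remove [zgsr,uwr,ajvju] add [rsbf] -> 4 lines: pzuv bawiq rsbf mfhk
Hunk 2: at line 1 remove [bawiq,rsbf] add [hoxhn] -> 3 lines: pzuv hoxhn mfhk
Hunk 3: at line 1 remove [hoxhn] add [dmfn] -> 3 lines: pzuv dmfn mfhk
Hunk 4: at line 1 remove [dmfn] add [qobyu,kweh,igpgi] -> 5 lines: pzuv qobyu kweh igpgi mfhk
Hunk 5: at line 1 remove [kweh] add [yrcmz] -> 5 lines: pzuv qobyu yrcmz igpgi mfhk

Answer: pzuv
qobyu
yrcmz
igpgi
mfhk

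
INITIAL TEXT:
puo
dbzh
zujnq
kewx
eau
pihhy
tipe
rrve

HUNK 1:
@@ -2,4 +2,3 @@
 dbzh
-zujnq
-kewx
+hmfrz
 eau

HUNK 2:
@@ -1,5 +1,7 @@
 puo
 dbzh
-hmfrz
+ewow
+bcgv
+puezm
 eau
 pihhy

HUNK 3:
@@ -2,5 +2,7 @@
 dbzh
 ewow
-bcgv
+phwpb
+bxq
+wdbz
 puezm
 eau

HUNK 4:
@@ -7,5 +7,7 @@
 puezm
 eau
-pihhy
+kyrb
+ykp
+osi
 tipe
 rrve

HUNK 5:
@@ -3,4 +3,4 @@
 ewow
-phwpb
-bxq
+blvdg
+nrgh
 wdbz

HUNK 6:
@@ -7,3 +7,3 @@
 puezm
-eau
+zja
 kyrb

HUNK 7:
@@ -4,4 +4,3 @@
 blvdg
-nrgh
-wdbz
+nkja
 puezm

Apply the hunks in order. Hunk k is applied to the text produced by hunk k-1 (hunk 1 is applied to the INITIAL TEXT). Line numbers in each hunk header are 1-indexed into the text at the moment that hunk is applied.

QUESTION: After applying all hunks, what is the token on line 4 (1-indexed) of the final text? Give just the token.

Hunk 1: at line 2 remove [zujnq,kewx] add [hmfrz] -> 7 lines: puo dbzh hmfrz eau pihhy tipe rrve
Hunk 2: at line 1 remove [hmfrz] add [ewow,bcgv,puezm] -> 9 lines: puo dbzh ewow bcgv puezm eau pihhy tipe rrve
Hunk 3: at line 2 remove [bcgv] add [phwpb,bxq,wdbz] -> 11 lines: puo dbzh ewow phwpb bxq wdbz puezm eau pihhy tipe rrve
Hunk 4: at line 7 remove [pihhy] add [kyrb,ykp,osi] -> 13 lines: puo dbzh ewow phwpb bxq wdbz puezm eau kyrb ykp osi tipe rrve
Hunk 5: at line 3 remove [phwpb,bxq] add [blvdg,nrgh] -> 13 lines: puo dbzh ewow blvdg nrgh wdbz puezm eau kyrb ykp osi tipe rrve
Hunk 6: at line 7 remove [eau] add [zja] -> 13 lines: puo dbzh ewow blvdg nrgh wdbz puezm zja kyrb ykp osi tipe rrve
Hunk 7: at line 4 remove [nrgh,wdbz] add [nkja] -> 12 lines: puo dbzh ewow blvdg nkja puezm zja kyrb ykp osi tipe rrve
Final line 4: blvdg

Answer: blvdg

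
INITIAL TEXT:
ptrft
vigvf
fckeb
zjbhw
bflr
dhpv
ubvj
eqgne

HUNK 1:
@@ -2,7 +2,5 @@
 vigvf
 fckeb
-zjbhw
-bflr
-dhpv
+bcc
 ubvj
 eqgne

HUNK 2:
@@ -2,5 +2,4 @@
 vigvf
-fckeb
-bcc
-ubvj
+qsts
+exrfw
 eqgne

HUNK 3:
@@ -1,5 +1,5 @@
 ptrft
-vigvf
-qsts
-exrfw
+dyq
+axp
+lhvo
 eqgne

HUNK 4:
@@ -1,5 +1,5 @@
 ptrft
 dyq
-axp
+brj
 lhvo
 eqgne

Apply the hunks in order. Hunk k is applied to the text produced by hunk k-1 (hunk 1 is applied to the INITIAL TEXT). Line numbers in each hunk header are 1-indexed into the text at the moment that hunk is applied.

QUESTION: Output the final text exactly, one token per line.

Answer: ptrft
dyq
brj
lhvo
eqgne

Derivation:
Hunk 1: at line 2 remove [zjbhw,bflr,dhpv] add [bcc] -> 6 lines: ptrft vigvf fckeb bcc ubvj eqgne
Hunk 2: at line 2 remove [fckeb,bcc,ubvj] add [qsts,exrfw] -> 5 lines: ptrft vigvf qsts exrfw eqgne
Hunk 3: at line 1 remove [vigvf,qsts,exrfw] add [dyq,axp,lhvo] -> 5 lines: ptrft dyq axp lhvo eqgne
Hunk 4: at line 1 remove [axp] add [brj] -> 5 lines: ptrft dyq brj lhvo eqgne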